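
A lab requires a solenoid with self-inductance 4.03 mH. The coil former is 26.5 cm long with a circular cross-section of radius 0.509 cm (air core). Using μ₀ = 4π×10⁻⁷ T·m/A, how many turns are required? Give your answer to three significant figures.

N ≈ 3230 turns

A = πr² = π(5.090×10^-3 m)² = 8.139×10^-5 m².
From L = μ₀N²A/ℓ, N = √(Lℓ / (μ₀A)).
N = √[(4.030×10^-3)(0.265) / ((4π×10⁻⁷)×8.139×10^-5)] = √(1.044×10^7) ≈ 3231.3.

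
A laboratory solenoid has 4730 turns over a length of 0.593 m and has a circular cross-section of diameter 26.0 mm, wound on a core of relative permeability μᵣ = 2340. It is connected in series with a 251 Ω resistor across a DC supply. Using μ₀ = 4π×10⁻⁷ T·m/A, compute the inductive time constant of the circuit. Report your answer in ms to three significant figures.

τ ≈ 235 ms

A = π(d/2)² = π(1.300×10^-2 m)² = 5.309×10^-4 m².
L = μ₀μᵣN²A/ℓ = (4π×10⁻⁷)(2340)(4730)²(5.309×10^-4)/(0.593) = 58.9 H.
τ = L/R = (58.9)/(251) = 0.2347 s.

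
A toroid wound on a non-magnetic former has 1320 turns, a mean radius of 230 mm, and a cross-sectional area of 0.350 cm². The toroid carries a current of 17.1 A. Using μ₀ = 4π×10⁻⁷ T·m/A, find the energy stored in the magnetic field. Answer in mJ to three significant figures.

U ≈ 7.75 mJ

L = μ₀N²A/(2πR) = (4π×10⁻⁷)(1320)²(3.500×10^-5)/(2π×0.23) = 5.303×10^-5 H.
U = ½LI² = ½(5.303×10^-5)(17.1)² = 7.753×10^-3 J.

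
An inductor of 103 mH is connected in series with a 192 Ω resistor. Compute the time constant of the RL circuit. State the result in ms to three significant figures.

τ = L/R = (0.103 H)/(192 Ω) = 5.3646×10^-4 s.

τ ≈ 0.536 ms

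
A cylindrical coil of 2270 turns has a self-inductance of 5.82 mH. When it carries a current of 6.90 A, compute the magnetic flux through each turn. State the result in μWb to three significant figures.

Φ_B ≈ 17.7 μWb

From L = NΦ_B/I, the flux per turn is Φ_B = LI/N.
Φ_B = (5.820×10^-3 H)(6.90 A)/2270 = 1.769×10^-5 Wb.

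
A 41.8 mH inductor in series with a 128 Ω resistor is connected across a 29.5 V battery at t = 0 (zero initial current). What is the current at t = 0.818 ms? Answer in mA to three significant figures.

I ≈ 212 mA

τ = L/R = 4.180×10^-2/128 = 3.266×10^-4 s; final current I_∞ = ε/R = 29.5/128 = 0.23047 A.
I(t) = I_∞(1 − e^(−t/τ)) with t/τ = 2.505.
I = (0.23047)(1 − e^(−2.505)) = 0.2116 A.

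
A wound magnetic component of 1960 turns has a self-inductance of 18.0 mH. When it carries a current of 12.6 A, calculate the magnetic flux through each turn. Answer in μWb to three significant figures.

From L = NΦ_B/I, the flux per turn is Φ_B = LI/N.
Φ_B = (1.800×10^-2 H)(12.6 A)/1960 = 1.157×10^-4 Wb.

Φ_B ≈ 116 μWb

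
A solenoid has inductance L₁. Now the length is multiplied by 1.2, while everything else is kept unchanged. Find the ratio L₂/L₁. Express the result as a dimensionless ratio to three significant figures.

L₂/L₁ = 0.833

For a solenoid, L ∝ μᵣN²A/ℓ.
L₂/L₁ = (1.2)^-1 = 0.833.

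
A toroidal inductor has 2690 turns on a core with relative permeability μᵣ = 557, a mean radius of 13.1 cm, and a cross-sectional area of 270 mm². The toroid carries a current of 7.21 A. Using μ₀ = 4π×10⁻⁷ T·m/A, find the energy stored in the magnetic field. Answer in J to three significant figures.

L = μ₀μᵣN²A/(2πR) = (4π×10⁻⁷)(557)(2690)²(2.700×10^-4)/(2π×0.131) = 1.661 H.
U = ½LI² = ½(1.661)(7.21)² = 43.18 J.

U ≈ 43.2 J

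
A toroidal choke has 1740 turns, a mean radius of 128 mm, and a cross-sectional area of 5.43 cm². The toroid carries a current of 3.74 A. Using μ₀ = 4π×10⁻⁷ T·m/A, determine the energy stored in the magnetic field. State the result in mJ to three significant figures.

L = μ₀N²A/(2πR) = (4π×10⁻⁷)(1740)²(5.430×10^-4)/(2π×0.128) = 2.569×10^-3 H.
U = ½LI² = ½(2.569×10^-3)(3.74)² = 1.797×10^-2 J.

U ≈ 18.0 mJ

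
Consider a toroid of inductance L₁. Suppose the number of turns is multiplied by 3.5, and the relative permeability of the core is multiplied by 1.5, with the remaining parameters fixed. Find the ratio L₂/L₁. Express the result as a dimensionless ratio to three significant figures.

For a toroid, L ∝ μᵣN²A/R.
L₂/L₁ = (3.5)^2 × (1.5) = 18.4.

L₂/L₁ = 18.4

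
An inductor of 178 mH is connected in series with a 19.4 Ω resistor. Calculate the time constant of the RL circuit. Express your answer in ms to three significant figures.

τ = L/R = (0.178 H)/(19.4 Ω) = 9.175×10^-3 s.

τ ≈ 9.18 ms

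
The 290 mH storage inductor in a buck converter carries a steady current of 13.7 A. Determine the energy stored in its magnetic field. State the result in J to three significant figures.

Stored magnetic energy: U = ½LI².
U = ½(0.29 H)(13.7 A)² = 27.22 J.

U ≈ 27.2 J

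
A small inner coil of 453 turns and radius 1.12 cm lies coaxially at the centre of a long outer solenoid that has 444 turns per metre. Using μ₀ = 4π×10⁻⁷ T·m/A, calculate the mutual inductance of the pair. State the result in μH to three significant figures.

M ≈ 99.6 μH

The outer solenoid produces a uniform field B₁ = μ₀n₁I₁ across the inner coil,
so the flux linkage is N₂Φ = N₂B₁A₂ = μ₀n₁N₂A₂·I₁, giving M = μ₀n₁N₂A₂.
A₂ = πr² = π(1.120×10^-2 m)² = 3.941×10^-4 m².
M = (4π×10⁻⁷)(444)(453)(3.941×10^-4) = 9.960×10^-5 H.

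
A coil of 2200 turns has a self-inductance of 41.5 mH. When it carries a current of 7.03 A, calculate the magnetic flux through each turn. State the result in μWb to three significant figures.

From L = NΦ_B/I, the flux per turn is Φ_B = LI/N.
Φ_B = (4.150×10^-2 H)(7.03 A)/2200 = 1.326×10^-4 Wb.

Φ_B ≈ 133 μWb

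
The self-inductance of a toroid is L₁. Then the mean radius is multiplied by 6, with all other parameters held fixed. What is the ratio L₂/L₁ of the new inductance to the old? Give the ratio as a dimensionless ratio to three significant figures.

L₂/L₁ = 0.167

For a toroid, L ∝ μᵣN²A/R.
L₂/L₁ = (6)^-1 = 0.167.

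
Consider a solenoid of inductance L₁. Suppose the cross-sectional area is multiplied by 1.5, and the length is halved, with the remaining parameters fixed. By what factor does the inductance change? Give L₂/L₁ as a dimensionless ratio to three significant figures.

L₂/L₁ = 3.00

For a solenoid, L ∝ μᵣN²A/ℓ.
L₂/L₁ = (1.5) × (0.5)^-1 = 3.00.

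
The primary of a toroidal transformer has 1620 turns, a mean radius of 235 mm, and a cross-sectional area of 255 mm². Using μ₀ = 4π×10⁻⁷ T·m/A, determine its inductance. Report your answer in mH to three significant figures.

For a thin toroid, L = μ₀N²A/(2πR).
L = (4π×10⁻⁷)(1620)²(2.550×10^-4) / (2π×0.235 m) = 5.696×10^-4 H.

L ≈ 0.570 mH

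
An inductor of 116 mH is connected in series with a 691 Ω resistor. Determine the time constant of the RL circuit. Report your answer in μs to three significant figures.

τ = L/R = (0.116 H)/(691 Ω) = 1.679×10^-4 s.

τ ≈ 168 μs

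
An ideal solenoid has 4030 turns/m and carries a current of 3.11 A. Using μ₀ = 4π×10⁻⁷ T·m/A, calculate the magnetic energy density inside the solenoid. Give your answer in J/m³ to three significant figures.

B = μ₀nI = (4π×10⁻⁷)(4.030×10^3)(3.11) = 1.57498×10^-2 T.
u = B²/(2μ₀) = (1.57498×10^-2)²/(2×4π×10⁻⁷) = 98.7 J/m³.

u ≈ 98.7 J/m³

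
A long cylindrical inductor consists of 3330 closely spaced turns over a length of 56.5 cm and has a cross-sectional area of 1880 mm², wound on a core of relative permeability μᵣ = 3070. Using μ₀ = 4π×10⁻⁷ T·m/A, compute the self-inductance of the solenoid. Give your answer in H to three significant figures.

L ≈ 142 H

A = 1880 mm² = 1.880×10^-3 m².
For a long solenoid, L = μ₀μᵣN²A/ℓ.
L = (4π×10⁻⁷)(3070)(3330)²(1.880×10^-3)/(0.565 m) = 142.3 H.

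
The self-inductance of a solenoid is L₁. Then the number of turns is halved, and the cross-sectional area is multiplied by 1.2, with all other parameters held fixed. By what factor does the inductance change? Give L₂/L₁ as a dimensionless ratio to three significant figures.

L₂/L₁ = 0.300

For a solenoid, L ∝ μᵣN²A/ℓ.
L₂/L₁ = (0.5)^2 × (1.2) = 0.300.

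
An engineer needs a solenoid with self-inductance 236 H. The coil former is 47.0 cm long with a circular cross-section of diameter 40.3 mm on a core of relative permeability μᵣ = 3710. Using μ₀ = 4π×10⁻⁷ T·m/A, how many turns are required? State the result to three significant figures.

A = π(d/2)² = π(2.015×10^-2 m)² = 1.276×10^-3 m².
From L = μ₀μᵣN²A/ℓ, N = √(Lℓ / (μ₀μᵣA)).
N = √[(236)(0.47) / ((4π×10⁻⁷)(3710)×1.276×10^-3)] = √(1.865×10^7) ≈ 4318.8.

N ≈ 4320 turns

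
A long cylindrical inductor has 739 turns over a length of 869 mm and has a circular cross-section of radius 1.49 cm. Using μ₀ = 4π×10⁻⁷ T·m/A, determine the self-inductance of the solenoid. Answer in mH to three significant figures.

A = πr² = π(1.490×10^-2 m)² = 6.9746×10^-4 m².
For a long solenoid, L = μ₀N²A/ℓ.
L = (4π×10⁻⁷)(739)²(6.9746×10^-4)/(0.869 m) = 5.508×10^-4 H.

L ≈ 0.551 mH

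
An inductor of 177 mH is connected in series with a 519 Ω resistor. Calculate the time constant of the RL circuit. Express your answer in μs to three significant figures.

τ = L/R = (0.177 H)/(519 Ω) = 3.410×10^-4 s.

τ ≈ 341 μs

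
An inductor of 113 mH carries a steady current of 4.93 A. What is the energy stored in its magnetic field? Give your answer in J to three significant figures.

U ≈ 1.37 J

Stored magnetic energy: U = ½LI².
U = ½(0.113 H)(4.93 A)² = 1.373 J.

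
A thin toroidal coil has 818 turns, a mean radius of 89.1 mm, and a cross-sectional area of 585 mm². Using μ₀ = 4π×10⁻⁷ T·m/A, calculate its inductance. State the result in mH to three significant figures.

L ≈ 0.879 mH

For a thin toroid, L = μ₀N²A/(2πR).
L = (4π×10⁻⁷)(818)²(5.850×10^-4) / (2π×8.910×10^-2 m) = 8.786×10^-4 H.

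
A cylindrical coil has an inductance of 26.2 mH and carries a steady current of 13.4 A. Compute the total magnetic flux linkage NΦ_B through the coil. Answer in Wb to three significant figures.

From L = NΦ_B/I, the flux linkage is NΦ_B = LI.
NΦ_B = (2.620×10^-2 H)(13.4 A) = 0.3511 Wb.

NΦ_B ≈ 0.351 Wb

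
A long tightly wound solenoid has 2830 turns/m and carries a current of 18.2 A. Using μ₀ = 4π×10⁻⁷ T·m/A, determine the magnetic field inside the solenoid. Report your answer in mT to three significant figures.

B ≈ 64.7 mT

Inside a long solenoid, B = μ₀nI.
B = (4π×10⁻⁷)(2.830×10^3 m⁻¹)(18.2 A) = 6.472×10^-2 T.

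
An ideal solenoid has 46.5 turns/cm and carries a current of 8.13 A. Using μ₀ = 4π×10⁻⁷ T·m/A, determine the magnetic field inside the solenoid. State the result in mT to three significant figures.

Inside a long solenoid, B = μ₀nI.
B = (4π×10⁻⁷)(4.650×10^3 m⁻¹)(8.13 A) = 4.751×10^-2 T.

B ≈ 47.5 mT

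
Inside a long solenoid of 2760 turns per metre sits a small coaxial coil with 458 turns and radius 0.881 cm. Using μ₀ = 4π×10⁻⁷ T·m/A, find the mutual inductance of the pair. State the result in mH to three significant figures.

The outer solenoid produces a uniform field B₁ = μ₀n₁I₁ across the inner coil,
so the flux linkage is N₂Φ = N₂B₁A₂ = μ₀n₁N₂A₂·I₁, giving M = μ₀n₁N₂A₂.
A₂ = πr² = π(8.810×10^-3 m)² = 2.438×10^-4 m².
M = (4π×10⁻⁷)(2760)(458)(2.438×10^-4) = 3.873×10^-4 H.

M ≈ 0.387 mH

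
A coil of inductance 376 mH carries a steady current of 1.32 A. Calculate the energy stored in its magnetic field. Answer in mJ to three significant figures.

U ≈ 328 mJ

Stored magnetic energy: U = ½LI².
U = ½(0.376 H)(1.32 A)² = 0.3276 J.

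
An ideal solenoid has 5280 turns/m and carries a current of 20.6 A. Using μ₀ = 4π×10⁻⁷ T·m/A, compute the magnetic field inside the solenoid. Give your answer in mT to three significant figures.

B ≈ 137 mT

Inside a long solenoid, B = μ₀nI.
B = (4π×10⁻⁷)(5.280×10^3 m⁻¹)(20.6 A) = 0.1367 T.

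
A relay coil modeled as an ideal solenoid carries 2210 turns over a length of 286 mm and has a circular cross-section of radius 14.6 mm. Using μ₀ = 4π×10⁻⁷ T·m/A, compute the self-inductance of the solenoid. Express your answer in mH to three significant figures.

A = πr² = π(1.460×10^-2 m)² = 6.697×10^-4 m².
For a long solenoid, L = μ₀N²A/ℓ.
L = (4π×10⁻⁷)(2210)²(6.697×10^-4)/(0.286 m) = 1.437×10^-2 H.

L ≈ 14.4 mH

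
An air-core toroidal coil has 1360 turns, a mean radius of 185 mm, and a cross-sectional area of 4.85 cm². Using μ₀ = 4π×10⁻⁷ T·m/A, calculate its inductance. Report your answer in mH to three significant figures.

For a thin toroid, L = μ₀N²A/(2πR).
L = (4π×10⁻⁷)(1360)²(4.850×10^-4) / (2π×0.185 m) = 9.698×10^-4 H.

L ≈ 0.970 mH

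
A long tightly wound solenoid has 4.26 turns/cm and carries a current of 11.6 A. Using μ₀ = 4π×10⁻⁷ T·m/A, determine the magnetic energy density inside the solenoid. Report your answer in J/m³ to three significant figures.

B = μ₀nI = (4π×10⁻⁷)(426)(11.6) = 6.210×10^-3 T.
u = B²/(2μ₀) = (6.210×10^-3)²/(2×4π×10⁻⁷) = 15.34 J/m³.

u ≈ 15.3 J/m³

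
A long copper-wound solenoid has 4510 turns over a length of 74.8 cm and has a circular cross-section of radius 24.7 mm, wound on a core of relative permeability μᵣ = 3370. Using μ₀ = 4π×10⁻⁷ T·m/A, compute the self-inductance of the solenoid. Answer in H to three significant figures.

A = πr² = π(2.470×10^-2 m)² = 1.917×10^-3 m².
For a long solenoid, L = μ₀μᵣN²A/ℓ.
L = (4π×10⁻⁷)(3370)(4510)²(1.917×10^-3)/(0.748 m) = 220.7 H.

L ≈ 221 H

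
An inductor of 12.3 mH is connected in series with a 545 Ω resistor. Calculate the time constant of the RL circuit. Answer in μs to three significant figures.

τ ≈ 22.6 μs

τ = L/R = (1.230×10^-2 H)/(545 Ω) = 2.257×10^-5 s.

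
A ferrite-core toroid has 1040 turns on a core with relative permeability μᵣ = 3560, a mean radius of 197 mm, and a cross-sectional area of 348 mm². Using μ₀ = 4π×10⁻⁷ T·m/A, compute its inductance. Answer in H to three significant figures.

L ≈ 1.36 H

For a thin toroid, L = μ₀μᵣN²A/(2πR).
L = (4π×10⁻⁷)(3560)(1040)²(3.480×10^-4) / (2π×0.197 m) = 1.36 H.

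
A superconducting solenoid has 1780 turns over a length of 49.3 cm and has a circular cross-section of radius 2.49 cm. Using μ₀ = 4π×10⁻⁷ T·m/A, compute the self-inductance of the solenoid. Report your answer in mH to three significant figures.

A = πr² = π(2.490×10^-2 m)² = 1.948×10^-3 m².
For a long solenoid, L = μ₀N²A/ℓ.
L = (4π×10⁻⁷)(1780)²(1.948×10^-3)/(0.493 m) = 1.573×10^-2 H.

L ≈ 15.7 mH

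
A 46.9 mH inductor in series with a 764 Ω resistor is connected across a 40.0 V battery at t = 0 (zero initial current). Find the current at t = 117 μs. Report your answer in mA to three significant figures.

I ≈ 44.6 mA

τ = L/R = 4.690×10^-2/764 = 6.139×10^-5 s; final current I_∞ = ε/R = 40.0/764 = 5.236×10^-2 A.
I(t) = I_∞(1 − e^(−t/τ)) with t/τ = 1.906.
I = (5.236×10^-2)(1 − e^(−1.906)) = 4.457×10^-2 A.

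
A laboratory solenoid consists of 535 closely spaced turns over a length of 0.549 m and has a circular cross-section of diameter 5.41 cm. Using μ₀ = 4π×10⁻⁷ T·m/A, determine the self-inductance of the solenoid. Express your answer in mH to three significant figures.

L ≈ 1.51 mH

A = π(d/2)² = π(2.705×10^-2 m)² = 2.299×10^-3 m².
For a long solenoid, L = μ₀N²A/ℓ.
L = (4π×10⁻⁷)(535)²(2.299×10^-3)/(0.549 m) = 1.506×10^-3 H.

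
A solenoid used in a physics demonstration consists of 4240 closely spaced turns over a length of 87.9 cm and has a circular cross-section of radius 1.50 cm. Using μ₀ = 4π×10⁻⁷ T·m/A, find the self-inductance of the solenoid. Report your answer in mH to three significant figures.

L ≈ 18.2 mH

A = πr² = π(1.500×10^-2 m)² = 7.069×10^-4 m².
For a long solenoid, L = μ₀N²A/ℓ.
L = (4π×10⁻⁷)(4240)²(7.069×10^-4)/(0.879 m) = 1.817×10^-2 H.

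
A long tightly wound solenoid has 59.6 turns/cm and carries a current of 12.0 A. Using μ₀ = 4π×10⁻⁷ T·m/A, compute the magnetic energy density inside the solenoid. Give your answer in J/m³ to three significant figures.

B = μ₀nI = (4π×10⁻⁷)(5.960×10^3)(12.0) = 8.987×10^-2 T.
u = B²/(2μ₀) = (8.987×10^-2)²/(2×4π×10⁻⁷) = 3.214×10^3 J/m³.

u ≈ 3210 J/m³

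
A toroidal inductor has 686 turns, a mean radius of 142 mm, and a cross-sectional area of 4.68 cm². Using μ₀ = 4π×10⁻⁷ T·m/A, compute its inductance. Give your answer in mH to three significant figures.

For a thin toroid, L = μ₀N²A/(2πR).
L = (4π×10⁻⁷)(686)²(4.680×10^-4) / (2π×0.142 m) = 3.102×10^-4 H.

L ≈ 0.310 mH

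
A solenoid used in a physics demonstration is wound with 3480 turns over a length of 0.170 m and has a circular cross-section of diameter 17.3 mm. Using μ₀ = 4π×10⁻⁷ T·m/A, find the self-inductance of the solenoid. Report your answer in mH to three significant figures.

A = π(d/2)² = π(8.650×10^-3 m)² = 2.351×10^-4 m².
For a long solenoid, L = μ₀N²A/ℓ.
L = (4π×10⁻⁷)(3480)²(2.351×10^-4)/(0.17 m) = 2.104×10^-2 H.

L ≈ 21.0 mH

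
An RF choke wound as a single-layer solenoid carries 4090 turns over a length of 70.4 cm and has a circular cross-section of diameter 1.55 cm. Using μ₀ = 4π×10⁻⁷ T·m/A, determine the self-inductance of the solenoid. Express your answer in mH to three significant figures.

L ≈ 5.63 mH

A = π(d/2)² = π(7.750×10^-3 m)² = 1.887×10^-4 m².
For a long solenoid, L = μ₀N²A/ℓ.
L = (4π×10⁻⁷)(4090)²(1.887×10^-4)/(0.704 m) = 5.634×10^-3 H.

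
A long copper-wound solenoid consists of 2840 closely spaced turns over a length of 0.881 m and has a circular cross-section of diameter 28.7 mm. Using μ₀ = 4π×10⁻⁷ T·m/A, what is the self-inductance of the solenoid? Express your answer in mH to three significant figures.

A = π(d/2)² = π(1.435×10^-2 m)² = 6.469×10^-4 m².
For a long solenoid, L = μ₀N²A/ℓ.
L = (4π×10⁻⁷)(2840)²(6.469×10^-4)/(0.881 m) = 7.443×10^-3 H.

L ≈ 7.44 mH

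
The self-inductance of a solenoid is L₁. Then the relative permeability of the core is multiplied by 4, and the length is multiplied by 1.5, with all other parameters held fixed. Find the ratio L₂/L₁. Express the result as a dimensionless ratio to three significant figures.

L₂/L₁ = 2.67

For a solenoid, L ∝ μᵣN²A/ℓ.
L₂/L₁ = (4) × (1.5)^-1 = 2.67.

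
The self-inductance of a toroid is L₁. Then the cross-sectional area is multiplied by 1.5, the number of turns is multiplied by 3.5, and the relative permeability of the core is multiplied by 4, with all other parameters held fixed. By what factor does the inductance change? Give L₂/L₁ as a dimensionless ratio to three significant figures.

L₂/L₁ = 73.5

For a toroid, L ∝ μᵣN²A/R.
L₂/L₁ = (1.5) × (3.5)^2 × (4) = 73.5.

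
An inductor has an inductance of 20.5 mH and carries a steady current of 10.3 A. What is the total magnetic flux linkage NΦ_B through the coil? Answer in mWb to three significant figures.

NΦ_B ≈ 211 mWb

From L = NΦ_B/I, the flux linkage is NΦ_B = LI.
NΦ_B = (2.050×10^-2 H)(10.3 A) = 0.2112 Wb.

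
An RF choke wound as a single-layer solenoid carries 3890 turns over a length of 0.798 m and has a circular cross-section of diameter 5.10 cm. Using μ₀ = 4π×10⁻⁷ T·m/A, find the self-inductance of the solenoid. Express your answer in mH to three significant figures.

L ≈ 48.7 mH

A = π(d/2)² = π(2.550×10^-2 m)² = 2.043×10^-3 m².
For a long solenoid, L = μ₀N²A/ℓ.
L = (4π×10⁻⁷)(3890)²(2.043×10^-3)/(0.798 m) = 4.868×10^-2 H.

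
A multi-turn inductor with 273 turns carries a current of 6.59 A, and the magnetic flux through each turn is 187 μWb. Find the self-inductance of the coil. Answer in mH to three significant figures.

Self-inductance is defined by L = NΦ_B/I (flux linkage over current).
L = (273)(1.870×10^-4 Wb)/(6.59 A) = 7.747×10^-3 H.

L ≈ 7.75 mH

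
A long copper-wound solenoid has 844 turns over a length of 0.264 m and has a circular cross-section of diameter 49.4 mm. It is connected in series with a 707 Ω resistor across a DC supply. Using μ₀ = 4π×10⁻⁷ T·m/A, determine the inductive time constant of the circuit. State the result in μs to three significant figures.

τ ≈ 9.19 μs

A = π(d/2)² = π(2.470×10^-2 m)² = 1.917×10^-3 m².
L = μ₀N²A/ℓ = (4π×10⁻⁷)(844)²(1.917×10^-3)/(0.264) = 6.499×10^-3 H.
τ = L/R = (6.499×10^-3)/(707) = 9.192×10^-6 s.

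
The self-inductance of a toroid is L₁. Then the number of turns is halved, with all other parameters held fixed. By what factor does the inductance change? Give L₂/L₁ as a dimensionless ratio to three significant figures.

For a toroid, L ∝ μᵣN²A/R.
L₂/L₁ = (0.5)^2 = 0.250.

L₂/L₁ = 0.250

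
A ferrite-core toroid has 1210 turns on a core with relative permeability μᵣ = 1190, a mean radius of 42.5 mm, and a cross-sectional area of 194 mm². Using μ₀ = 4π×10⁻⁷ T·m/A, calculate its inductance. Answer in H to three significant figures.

L ≈ 1.59 H

For a thin toroid, L = μ₀μᵣN²A/(2πR).
L = (4π×10⁻⁷)(1190)(1210)²(1.940×10^-4) / (2π×4.250×10^-2 m) = 1.591 H.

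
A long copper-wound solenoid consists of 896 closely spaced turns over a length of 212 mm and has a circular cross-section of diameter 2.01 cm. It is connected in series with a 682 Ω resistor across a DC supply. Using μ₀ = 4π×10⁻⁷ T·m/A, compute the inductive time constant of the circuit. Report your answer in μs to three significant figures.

τ ≈ 2.21 μs

A = π(d/2)² = π(1.005×10^-2 m)² = 3.173×10^-4 m².
L = μ₀N²A/ℓ = (4π×10⁻⁷)(896)²(3.173×10^-4)/(0.212) = 1.510×10^-3 H.
τ = L/R = (1.510×10^-3)/(682) = 2.214×10^-6 s.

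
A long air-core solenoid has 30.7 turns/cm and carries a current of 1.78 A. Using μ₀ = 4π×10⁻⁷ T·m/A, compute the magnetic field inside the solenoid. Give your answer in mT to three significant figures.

Inside a long solenoid, B = μ₀nI.
B = (4π×10⁻⁷)(3.070×10^3 m⁻¹)(1.78 A) = 6.867×10^-3 T.

B ≈ 6.87 mT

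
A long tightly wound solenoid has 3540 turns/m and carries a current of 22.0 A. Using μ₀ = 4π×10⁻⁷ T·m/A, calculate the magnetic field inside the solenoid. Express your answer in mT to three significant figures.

Inside a long solenoid, B = μ₀nI.
B = (4π×10⁻⁷)(3.540×10^3 m⁻¹)(22.0 A) = 9.787×10^-2 T.

B ≈ 97.9 mT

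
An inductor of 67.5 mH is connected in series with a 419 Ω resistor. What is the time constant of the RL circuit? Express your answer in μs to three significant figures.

τ = L/R = (6.750×10^-2 H)/(419 Ω) = 1.611×10^-4 s.

τ ≈ 161 μs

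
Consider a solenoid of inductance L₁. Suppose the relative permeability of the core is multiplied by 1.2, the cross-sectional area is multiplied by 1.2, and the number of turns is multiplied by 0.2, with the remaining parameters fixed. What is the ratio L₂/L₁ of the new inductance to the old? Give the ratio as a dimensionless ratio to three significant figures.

For a solenoid, L ∝ μᵣN²A/ℓ.
L₂/L₁ = (1.2) × (1.2) × (0.2)^2 = 0.0576.

L₂/L₁ = 0.0576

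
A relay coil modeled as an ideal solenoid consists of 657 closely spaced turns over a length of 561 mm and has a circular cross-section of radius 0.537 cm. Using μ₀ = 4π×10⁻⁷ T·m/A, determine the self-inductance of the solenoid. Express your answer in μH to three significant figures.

A = πr² = π(5.370×10^-3 m)² = 9.059×10^-5 m².
For a long solenoid, L = μ₀N²A/ℓ.
L = (4π×10⁻⁷)(657)²(9.059×10^-5)/(0.561 m) = 8.759×10^-5 H.

L ≈ 87.6 μH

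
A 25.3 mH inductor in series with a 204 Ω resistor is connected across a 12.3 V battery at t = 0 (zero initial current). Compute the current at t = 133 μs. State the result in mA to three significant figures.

τ = L/R = 2.530×10^-2/204 = 1.240×10^-4 s; final current I_∞ = ε/R = 12.3/204 = 6.029×10^-2 A.
I(t) = I_∞(1 − e^(−t/τ)) with t/τ = 1.072.
I = (6.029×10^-2)(1 − e^(−1.072)) = 3.966×10^-2 A.

I ≈ 39.7 mA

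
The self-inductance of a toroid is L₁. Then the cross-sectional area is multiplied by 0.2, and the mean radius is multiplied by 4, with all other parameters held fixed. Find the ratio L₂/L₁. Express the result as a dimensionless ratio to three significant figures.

For a toroid, L ∝ μᵣN²A/R.
L₂/L₁ = (0.2) × (4)^-1 = 0.0500.

L₂/L₁ = 0.0500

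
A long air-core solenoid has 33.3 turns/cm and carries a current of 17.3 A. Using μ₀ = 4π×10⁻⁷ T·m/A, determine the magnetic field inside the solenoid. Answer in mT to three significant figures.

B ≈ 72.4 mT

Inside a long solenoid, B = μ₀nI.
B = (4π×10⁻⁷)(3.330×10^3 m⁻¹)(17.3 A) = 7.239×10^-2 T.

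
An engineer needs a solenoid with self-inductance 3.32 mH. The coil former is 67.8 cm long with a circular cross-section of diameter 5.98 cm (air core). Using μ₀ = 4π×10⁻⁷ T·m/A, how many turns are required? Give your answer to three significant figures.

N ≈ 799 turns

A = π(d/2)² = π(2.990×10^-2 m)² = 2.809×10^-3 m².
From L = μ₀N²A/ℓ, N = √(Lℓ / (μ₀A)).
N = √[(3.320×10^-3)(0.678) / ((4π×10⁻⁷)×2.809×10^-3)] = √(6.378×10^5) ≈ 798.6.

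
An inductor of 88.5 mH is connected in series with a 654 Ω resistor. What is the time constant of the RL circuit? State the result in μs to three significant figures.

τ ≈ 135 μs

τ = L/R = (8.850×10^-2 H)/(654 Ω) = 1.353×10^-4 s.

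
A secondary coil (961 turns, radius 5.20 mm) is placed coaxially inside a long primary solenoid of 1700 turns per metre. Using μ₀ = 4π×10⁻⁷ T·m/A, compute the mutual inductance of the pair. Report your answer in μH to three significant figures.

M ≈ 174 μH

The outer solenoid produces a uniform field B₁ = μ₀n₁I₁ across the inner coil,
so the flux linkage is N₂Φ = N₂B₁A₂ = μ₀n₁N₂A₂·I₁, giving M = μ₀n₁N₂A₂.
A₂ = πr² = π(5.200×10^-3 m)² = 8.4949×10^-5 m².
M = (4π×10⁻⁷)(1700)(961)(8.4949×10^-5) = 1.744×10^-4 H.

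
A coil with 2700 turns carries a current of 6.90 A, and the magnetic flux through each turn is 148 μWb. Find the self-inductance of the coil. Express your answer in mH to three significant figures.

L ≈ 57.9 mH

Self-inductance is defined by L = NΦ_B/I (flux linkage over current).
L = (2700)(1.480×10^-4 Wb)/(6.90 A) = 5.791×10^-2 H.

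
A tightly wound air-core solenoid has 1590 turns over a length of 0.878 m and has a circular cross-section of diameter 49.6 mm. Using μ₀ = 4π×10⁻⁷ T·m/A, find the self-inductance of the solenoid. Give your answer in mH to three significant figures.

L ≈ 6.99 mH

A = π(d/2)² = π(2.480×10^-2 m)² = 1.932×10^-3 m².
For a long solenoid, L = μ₀N²A/ℓ.
L = (4π×10⁻⁷)(1590)²(1.932×10^-3)/(0.878 m) = 6.991×10^-3 H.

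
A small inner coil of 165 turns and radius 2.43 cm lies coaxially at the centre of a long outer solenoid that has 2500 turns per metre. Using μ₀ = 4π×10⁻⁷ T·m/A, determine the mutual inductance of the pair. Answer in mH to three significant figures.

M ≈ 0.962 mH

The outer solenoid produces a uniform field B₁ = μ₀n₁I₁ across the inner coil,
so the flux linkage is N₂Φ = N₂B₁A₂ = μ₀n₁N₂A₂·I₁, giving M = μ₀n₁N₂A₂.
A₂ = πr² = π(2.430×10^-2 m)² = 1.855×10^-3 m².
M = (4π×10⁻⁷)(2500)(165)(1.855×10^-3) = 9.616×10^-4 H.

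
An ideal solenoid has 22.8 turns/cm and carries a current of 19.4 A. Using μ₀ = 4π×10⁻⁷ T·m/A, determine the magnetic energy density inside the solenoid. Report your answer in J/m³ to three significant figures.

B = μ₀nI = (4π×10⁻⁷)(2.280×10^3)(19.4) = 5.558×10^-2 T.
u = B²/(2μ₀) = (5.558×10^-2)²/(2×4π×10⁻⁷) = 1.229×10^3 J/m³.

u ≈ 1230 J/m³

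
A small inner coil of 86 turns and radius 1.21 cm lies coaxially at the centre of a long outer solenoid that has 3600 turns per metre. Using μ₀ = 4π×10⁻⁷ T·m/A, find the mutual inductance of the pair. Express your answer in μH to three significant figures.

M ≈ 179 μH

The outer solenoid produces a uniform field B₁ = μ₀n₁I₁ across the inner coil,
so the flux linkage is N₂Φ = N₂B₁A₂ = μ₀n₁N₂A₂·I₁, giving M = μ₀n₁N₂A₂.
A₂ = πr² = π(1.210×10^-2 m)² = 4.600×10^-4 m².
M = (4π×10⁻⁷)(3600)(86)(4.600×10^-4) = 1.789×10^-4 H.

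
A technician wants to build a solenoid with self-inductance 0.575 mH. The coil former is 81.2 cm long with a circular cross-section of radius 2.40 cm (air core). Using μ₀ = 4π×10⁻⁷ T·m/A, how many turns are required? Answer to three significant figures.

N ≈ 453 turns

A = πr² = π(2.400×10^-2 m)² = 1.810×10^-3 m².
From L = μ₀N²A/ℓ, N = √(Lℓ / (μ₀A)).
N = √[(5.750×10^-4)(0.812) / ((4π×10⁻⁷)×1.810×10^-3)] = √(2.053×10^5) ≈ 453.1.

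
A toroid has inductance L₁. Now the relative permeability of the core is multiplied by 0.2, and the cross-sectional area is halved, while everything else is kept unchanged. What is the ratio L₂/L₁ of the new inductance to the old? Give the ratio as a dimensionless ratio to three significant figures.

For a toroid, L ∝ μᵣN²A/R.
L₂/L₁ = (0.2) × (0.5) = 0.100.

L₂/L₁ = 0.100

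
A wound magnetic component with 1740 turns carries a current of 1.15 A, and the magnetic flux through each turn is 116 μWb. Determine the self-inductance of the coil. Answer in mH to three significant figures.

Self-inductance is defined by L = NΦ_B/I (flux linkage over current).
L = (1740)(1.160×10^-4 Wb)/(1.15 A) = 0.1755 H.

L ≈ 176 mH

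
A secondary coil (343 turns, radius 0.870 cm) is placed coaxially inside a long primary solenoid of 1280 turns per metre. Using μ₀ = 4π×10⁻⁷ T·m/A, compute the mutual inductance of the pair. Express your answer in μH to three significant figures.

The outer solenoid produces a uniform field B₁ = μ₀n₁I₁ across the inner coil,
so the flux linkage is N₂Φ = N₂B₁A₂ = μ₀n₁N₂A₂·I₁, giving M = μ₀n₁N₂A₂.
A₂ = πr² = π(8.700×10^-3 m)² = 2.378×10^-4 m².
M = (4π×10⁻⁷)(1280)(343)(2.378×10^-4) = 1.312×10^-4 H.

M ≈ 131 μH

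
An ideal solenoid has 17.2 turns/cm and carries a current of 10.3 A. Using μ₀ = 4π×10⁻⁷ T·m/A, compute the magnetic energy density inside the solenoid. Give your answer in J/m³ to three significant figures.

u ≈ 197 J/m³

B = μ₀nI = (4π×10⁻⁷)(1.720×10^3)(10.3) = 2.226×10^-2 T.
u = B²/(2μ₀) = (2.226×10^-2)²/(2×4π×10⁻⁷) = 197.2 J/m³.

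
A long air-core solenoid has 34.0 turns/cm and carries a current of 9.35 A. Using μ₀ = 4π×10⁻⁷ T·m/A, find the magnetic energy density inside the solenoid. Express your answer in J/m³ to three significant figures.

u ≈ 635 J/m³

B = μ₀nI = (4π×10⁻⁷)(3.400×10^3)(9.35) = 3.9948×10^-2 T.
u = B²/(2μ₀) = (3.9948×10^-2)²/(2×4π×10⁻⁷) = 635 J/m³.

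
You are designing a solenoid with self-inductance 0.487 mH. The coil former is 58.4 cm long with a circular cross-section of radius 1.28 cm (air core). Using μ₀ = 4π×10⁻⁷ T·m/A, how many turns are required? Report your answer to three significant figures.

A = πr² = π(1.280×10^-2 m)² = 5.147×10^-4 m².
From L = μ₀N²A/ℓ, N = √(Lℓ / (μ₀A)).
N = √[(4.870×10^-4)(0.584) / ((4π×10⁻⁷)×5.147×10^-4)] = √(4.397×10^5) ≈ 663.1.

N ≈ 663 turns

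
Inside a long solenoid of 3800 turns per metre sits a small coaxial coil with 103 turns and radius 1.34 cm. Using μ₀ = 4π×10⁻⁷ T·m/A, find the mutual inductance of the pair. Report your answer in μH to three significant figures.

M ≈ 277 μH

The outer solenoid produces a uniform field B₁ = μ₀n₁I₁ across the inner coil,
so the flux linkage is N₂Φ = N₂B₁A₂ = μ₀n₁N₂A₂·I₁, giving M = μ₀n₁N₂A₂.
A₂ = πr² = π(1.340×10^-2 m)² = 5.641×10^-4 m².
M = (4π×10⁻⁷)(3800)(103)(5.641×10^-4) = 2.7745×10^-4 H.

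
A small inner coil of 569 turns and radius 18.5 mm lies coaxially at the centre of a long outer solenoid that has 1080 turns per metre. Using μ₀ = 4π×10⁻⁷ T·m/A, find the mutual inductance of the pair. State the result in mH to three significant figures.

M ≈ 0.830 mH

The outer solenoid produces a uniform field B₁ = μ₀n₁I₁ across the inner coil,
so the flux linkage is N₂Φ = N₂B₁A₂ = μ₀n₁N₂A₂·I₁, giving M = μ₀n₁N₂A₂.
A₂ = πr² = π(1.850×10^-2 m)² = 1.075×10^-3 m².
M = (4π×10⁻⁷)(1080)(569)(1.075×10^-3) = 8.303×10^-4 H.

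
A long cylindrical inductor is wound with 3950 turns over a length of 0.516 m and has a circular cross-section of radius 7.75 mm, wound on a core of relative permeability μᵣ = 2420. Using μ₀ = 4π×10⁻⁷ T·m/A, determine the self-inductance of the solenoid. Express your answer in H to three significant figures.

A = πr² = π(7.750×10^-3 m)² = 1.887×10^-4 m².
For a long solenoid, L = μ₀μᵣN²A/ℓ.
L = (4π×10⁻⁷)(2420)(3950)²(1.887×10^-4)/(0.516 m) = 17.35 H.

L ≈ 17.4 H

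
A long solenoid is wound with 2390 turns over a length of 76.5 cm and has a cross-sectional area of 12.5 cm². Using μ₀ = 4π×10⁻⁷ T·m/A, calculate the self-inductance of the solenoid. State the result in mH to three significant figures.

A = 12.5 cm² = 1.250×10^-3 m².
For a long solenoid, L = μ₀N²A/ℓ.
L = (4π×10⁻⁷)(2390)²(1.250×10^-3)/(0.765 m) = 1.173×10^-2 H.

L ≈ 11.7 mH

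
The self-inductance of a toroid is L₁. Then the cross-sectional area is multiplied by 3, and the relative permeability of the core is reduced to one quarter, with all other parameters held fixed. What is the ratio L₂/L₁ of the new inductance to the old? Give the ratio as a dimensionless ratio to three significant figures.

L₂/L₁ = 0.750

For a toroid, L ∝ μᵣN²A/R.
L₂/L₁ = (3) × (0.25) = 0.750.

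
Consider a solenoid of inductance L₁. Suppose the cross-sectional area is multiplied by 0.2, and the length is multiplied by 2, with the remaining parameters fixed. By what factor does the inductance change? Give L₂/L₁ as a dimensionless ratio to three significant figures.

For a solenoid, L ∝ μᵣN²A/ℓ.
L₂/L₁ = (0.2) × (2)^-1 = 0.100.

L₂/L₁ = 0.100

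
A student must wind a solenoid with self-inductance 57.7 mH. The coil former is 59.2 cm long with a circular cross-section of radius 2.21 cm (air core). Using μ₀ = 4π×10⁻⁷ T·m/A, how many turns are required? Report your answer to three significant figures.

N ≈ 4210 turns

A = πr² = π(2.210×10^-2 m)² = 1.534×10^-3 m².
From L = μ₀N²A/ℓ, N = √(Lℓ / (μ₀A)).
N = √[(5.770×10^-2)(0.592) / ((4π×10⁻⁷)×1.534×10^-3)] = √(1.772×10^7) ≈ 4209.0.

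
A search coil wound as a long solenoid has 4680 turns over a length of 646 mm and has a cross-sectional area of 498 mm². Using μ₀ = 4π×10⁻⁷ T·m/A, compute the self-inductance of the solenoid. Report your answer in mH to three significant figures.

L ≈ 21.2 mH

A = 498 mm² = 4.980×10^-4 m².
For a long solenoid, L = μ₀N²A/ℓ.
L = (4π×10⁻⁷)(4680)²(4.980×10^-4)/(0.646 m) = 2.122×10^-2 H.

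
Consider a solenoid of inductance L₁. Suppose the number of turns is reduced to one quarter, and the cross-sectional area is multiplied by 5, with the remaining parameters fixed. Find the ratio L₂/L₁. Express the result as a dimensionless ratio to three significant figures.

L₂/L₁ = 0.313

For a solenoid, L ∝ μᵣN²A/ℓ.
L₂/L₁ = (0.25)^2 × (5) = 0.313.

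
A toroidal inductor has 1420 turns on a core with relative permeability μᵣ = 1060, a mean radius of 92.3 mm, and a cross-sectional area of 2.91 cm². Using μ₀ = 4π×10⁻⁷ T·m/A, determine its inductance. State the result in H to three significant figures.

L ≈ 1.35 H

For a thin toroid, L = μ₀μᵣN²A/(2πR).
L = (4π×10⁻⁷)(1060)(1420)²(2.910×10^-4) / (2π×9.230×10^-2 m) = 1.348 H.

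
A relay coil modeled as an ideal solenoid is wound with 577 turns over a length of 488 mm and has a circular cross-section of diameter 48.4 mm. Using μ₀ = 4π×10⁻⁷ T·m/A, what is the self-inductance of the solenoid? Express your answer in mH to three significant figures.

L ≈ 1.58 mH

A = π(d/2)² = π(2.420×10^-2 m)² = 1.840×10^-3 m².
For a long solenoid, L = μ₀N²A/ℓ.
L = (4π×10⁻⁷)(577)²(1.840×10^-3)/(0.488 m) = 1.577×10^-3 H.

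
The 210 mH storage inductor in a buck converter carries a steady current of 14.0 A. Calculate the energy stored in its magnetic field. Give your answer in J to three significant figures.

U ≈ 20.6 J

Stored magnetic energy: U = ½LI².
U = ½(0.21 H)(14.0 A)² = 20.58 J.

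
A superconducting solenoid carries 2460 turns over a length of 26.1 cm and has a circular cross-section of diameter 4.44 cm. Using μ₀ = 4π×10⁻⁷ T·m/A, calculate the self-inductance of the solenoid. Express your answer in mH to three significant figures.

L ≈ 45.1 mH

A = π(d/2)² = π(2.220×10^-2 m)² = 1.548×10^-3 m².
For a long solenoid, L = μ₀N²A/ℓ.
L = (4π×10⁻⁷)(2460)²(1.548×10^-3)/(0.261 m) = 4.511×10^-2 H.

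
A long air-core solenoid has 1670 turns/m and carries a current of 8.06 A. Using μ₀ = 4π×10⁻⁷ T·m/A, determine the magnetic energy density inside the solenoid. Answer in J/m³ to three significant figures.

u ≈ 114 J/m³

B = μ₀nI = (4π×10⁻⁷)(1.670×10^3)(8.06) = 1.691×10^-2 T.
u = B²/(2μ₀) = (1.691×10^-2)²/(2×4π×10⁻⁷) = 113.8 J/m³.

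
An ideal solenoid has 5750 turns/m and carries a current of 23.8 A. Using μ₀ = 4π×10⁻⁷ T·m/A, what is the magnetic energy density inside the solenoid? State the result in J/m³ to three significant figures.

B = μ₀nI = (4π×10⁻⁷)(5.750×10^3)(23.8) = 0.172 T.
u = B²/(2μ₀) = (0.172)²/(2×4π×10⁻⁷) = 1.177×10^4 J/m³.

u ≈ 11800 J/m³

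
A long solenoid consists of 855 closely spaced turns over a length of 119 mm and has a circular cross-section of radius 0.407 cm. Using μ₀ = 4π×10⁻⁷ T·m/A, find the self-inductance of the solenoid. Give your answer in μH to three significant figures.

L ≈ 402 μH

A = πr² = π(4.070×10^-3 m)² = 5.204×10^-5 m².
For a long solenoid, L = μ₀N²A/ℓ.
L = (4π×10⁻⁷)(855)²(5.204×10^-5)/(0.119 m) = 4.017×10^-4 H.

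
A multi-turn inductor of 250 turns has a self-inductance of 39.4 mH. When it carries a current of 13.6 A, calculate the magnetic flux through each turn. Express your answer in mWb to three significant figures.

Φ_B ≈ 2.14 mWb

From L = NΦ_B/I, the flux per turn is Φ_B = LI/N.
Φ_B = (3.940×10^-2 H)(13.6 A)/250 = 2.143×10^-3 Wb.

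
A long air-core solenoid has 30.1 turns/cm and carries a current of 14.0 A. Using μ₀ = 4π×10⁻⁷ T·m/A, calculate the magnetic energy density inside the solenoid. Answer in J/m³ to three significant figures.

u ≈ 1120 J/m³

B = μ₀nI = (4π×10⁻⁷)(3.010×10^3)(14.0) = 5.295×10^-2 T.
u = B²/(2μ₀) = (5.295×10^-2)²/(2×4π×10⁻⁷) = 1.116×10^3 J/m³.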